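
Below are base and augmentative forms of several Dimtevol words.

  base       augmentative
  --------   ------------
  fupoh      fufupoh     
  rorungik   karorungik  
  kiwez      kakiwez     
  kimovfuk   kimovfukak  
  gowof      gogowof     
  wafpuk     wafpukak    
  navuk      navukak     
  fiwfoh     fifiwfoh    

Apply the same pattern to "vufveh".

kavufveh

"vufveh" has last vowel 'e'. The one such stem in the data (kiwez → kakiwez) adds the prefix ka-, so the same rule applies.
The other patterns: stems whose last vowel is 'u' add -ak; stems whose last vowel is 'o' repeat the first consonant+vowel as a prefix.
So vufveh → kavufveh.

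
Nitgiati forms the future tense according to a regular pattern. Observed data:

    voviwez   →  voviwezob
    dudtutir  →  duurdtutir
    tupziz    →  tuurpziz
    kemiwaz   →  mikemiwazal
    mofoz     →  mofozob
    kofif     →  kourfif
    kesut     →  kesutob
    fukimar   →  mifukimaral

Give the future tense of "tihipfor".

tihipforob

"tihipfor" has last vowel 'o'. The one such stem in the data (mofoz → mofozob) adds -ob, so the same rule applies.
The other patterns: stems whose last vowel is 'i' insert -ur- after the first vowel; stems whose last vowel is 'a' add mi- … -al around the stem.
So tihipfor → tihipforob.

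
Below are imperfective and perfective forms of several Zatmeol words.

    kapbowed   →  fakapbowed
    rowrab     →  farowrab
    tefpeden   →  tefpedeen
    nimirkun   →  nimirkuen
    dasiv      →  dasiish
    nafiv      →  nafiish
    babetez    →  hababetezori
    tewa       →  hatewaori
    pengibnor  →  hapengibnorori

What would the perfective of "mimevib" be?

kapbowed and tefpeden both have last vowel 'e' yet inflect differently (fakapbowed, tefpedeen), so the last vowel is not what conditions the rule; the final letter is.
"mimevib" ends in -b. The one such stem in the data (rowrab → farowrab) adds the prefix fa-, so the same rule applies.
So mimevib → famimevib.

famimevib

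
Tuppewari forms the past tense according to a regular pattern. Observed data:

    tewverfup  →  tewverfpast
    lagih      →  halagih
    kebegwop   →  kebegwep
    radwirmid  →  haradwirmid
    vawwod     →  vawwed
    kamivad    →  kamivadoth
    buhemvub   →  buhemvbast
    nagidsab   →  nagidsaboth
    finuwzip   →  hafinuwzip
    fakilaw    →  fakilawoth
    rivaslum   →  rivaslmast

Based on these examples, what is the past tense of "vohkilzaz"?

vohkilzazoth

tewverfup and kebegwop both end in -p yet inflect differently (tewverfpast, kebegwep), so the final letter is not what conditions the rule; the last vowel is.
"vohkilzaz" has last vowel 'a'. The stems whose last vowel is 'a' (kamivad → kamivadoth, nagidsab → nagidsaboth, fakilaw → fakilawoth) add -oth.
The other patterns: stems whose last vowel is 'u' delete the last vowel and add -ast; stems whose last vowel is 'o' change the last vowel to 'e'; stems whose last vowel is 'i' add the prefix ha-.
So vohkilzaz → vohkilzazoth.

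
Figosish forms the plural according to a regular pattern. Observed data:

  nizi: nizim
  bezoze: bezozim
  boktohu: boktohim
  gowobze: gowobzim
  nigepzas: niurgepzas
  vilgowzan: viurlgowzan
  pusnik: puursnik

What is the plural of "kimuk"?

kiurmuk

"kimuk" ends in a consonant. The stems ending in a consonant (nigepzas → niurgepzas, vilgowzan → viurlgowzan, pusnik → puursnik) insert -ur- after the first vowel.
So kimuk → kiurmuk.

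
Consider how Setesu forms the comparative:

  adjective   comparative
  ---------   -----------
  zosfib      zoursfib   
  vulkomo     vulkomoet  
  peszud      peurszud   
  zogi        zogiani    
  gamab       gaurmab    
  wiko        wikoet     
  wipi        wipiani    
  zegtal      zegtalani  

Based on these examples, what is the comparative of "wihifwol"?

wihifwolani

wipi and zosfib both have last vowel 'i' yet inflect differently (wipiani, zoursfib), so the last vowel is not what conditions the rule; the final letter is.
"wihifwol" ends in -l. The one such stem in the data (zegtal → zegtalani) adds -ani, so the same rule applies.
The other patterns: stems ending in -o add -et; stems ending in -b or -d insert -ur- after the first vowel.
So wihifwol → wihifwolani.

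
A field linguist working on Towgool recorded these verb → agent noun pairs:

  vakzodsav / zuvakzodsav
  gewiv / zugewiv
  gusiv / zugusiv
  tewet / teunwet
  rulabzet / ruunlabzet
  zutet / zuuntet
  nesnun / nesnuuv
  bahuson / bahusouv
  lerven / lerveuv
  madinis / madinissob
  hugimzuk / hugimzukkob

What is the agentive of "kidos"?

"kidos" ends in -s. The one such stem in the data (madinis → madinissob) doubles the final consonant and adds -ob (as does hugimzuk), so the same rule applies.
The other patterns: stems ending in -v add the prefix zu-; stems ending in -t insert -un- after the first vowel; stems ending in -n drop the final letter and add -uv.
So kidos → kidossob.

kidossob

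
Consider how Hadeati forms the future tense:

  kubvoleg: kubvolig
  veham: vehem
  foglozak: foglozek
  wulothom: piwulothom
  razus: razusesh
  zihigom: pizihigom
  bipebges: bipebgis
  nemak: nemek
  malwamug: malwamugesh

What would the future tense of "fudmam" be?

fudmem

malwamug and kubvoleg both end in -g yet inflect differently (malwamugesh, kubvolig), so the final letter is not what conditions the rule; the last vowel is.
"fudmam" has last vowel 'a'. The stems whose last vowel is 'a' (nemak → nemek, veham → vehem, foglozak → foglozek) change the last vowel to 'e'.
The other patterns: stems whose last vowel is 'u' add -esh; stems whose last vowel is 'e' change the last vowel to 'i'; stems whose last vowel is 'o' add the prefix pi-.
So fudmam → fudmem.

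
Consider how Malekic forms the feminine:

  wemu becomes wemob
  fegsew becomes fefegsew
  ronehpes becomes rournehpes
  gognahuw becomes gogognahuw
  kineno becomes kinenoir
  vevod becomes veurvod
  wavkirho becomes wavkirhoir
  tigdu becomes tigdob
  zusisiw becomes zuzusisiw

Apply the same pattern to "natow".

nanatow

gognahuw and wemu both have last vowel 'u' yet inflect differently (gogognahuw, wemob), so the last vowel is not what conditions the rule; the final letter is.
"natow" ends in -w. The stems ending in -w (gognahuw → gogognahuw, zusisiw → zuzusisiw, fegsew → fefegsew) repeat the first consonant+vowel as a prefix.
The other patterns: stems ending in -o add -ir; stems ending in -u drop the final letter and add -ob; stems ending in -d or -s insert -ur- after the first vowel.
So natow → nanatow.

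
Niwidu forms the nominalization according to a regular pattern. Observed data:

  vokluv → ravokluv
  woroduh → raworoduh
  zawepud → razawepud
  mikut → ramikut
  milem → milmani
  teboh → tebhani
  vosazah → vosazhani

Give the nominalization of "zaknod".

woroduh and teboh both end in -h yet inflect differently (raworoduh, tebhani), so the final letter is not what conditions the rule; the last vowel is.
"zaknod" has last vowel 'o'. The one such stem in the data (teboh → tebhani) deletes the last vowel and adds -ani (as do milem, vosazah), so the same rule applies.
So zaknod → zakndani.

zakndani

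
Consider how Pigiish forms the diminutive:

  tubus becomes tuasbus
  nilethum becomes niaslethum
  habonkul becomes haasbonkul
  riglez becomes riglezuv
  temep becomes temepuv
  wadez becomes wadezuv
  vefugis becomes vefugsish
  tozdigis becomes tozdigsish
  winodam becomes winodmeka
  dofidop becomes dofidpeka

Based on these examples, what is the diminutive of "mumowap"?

mumowpeka

"mumowap" has last vowel 'a'. The one such stem in the data (winodam → winodmeka) deletes the last vowel and adds -eka (as does dofidop), so the same rule applies.
The other patterns: stems whose last vowel is 'u' insert -as- after the first vowel; stems whose last vowel is 'e' add -uv; stems whose last vowel is 'i' delete the last vowel and add -ish.
So mumowap → mumowpeka.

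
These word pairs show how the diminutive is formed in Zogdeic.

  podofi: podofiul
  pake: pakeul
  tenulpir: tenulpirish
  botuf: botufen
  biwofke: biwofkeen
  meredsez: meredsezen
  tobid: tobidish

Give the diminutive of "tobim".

pake and biwofke both end in -e yet inflect differently (pakeul, biwofkeen), so the final letter is not what conditions the rule; the first letter is.
"tobim" begins with t-. The stems beginning with t- (tobid → tobidish, tenulpir → tenulpirish) add -ish.
The other patterns: stems beginning with p- add -ul; stems beginning with b- or m- add -en.
So tobim → tobimish.

tobimish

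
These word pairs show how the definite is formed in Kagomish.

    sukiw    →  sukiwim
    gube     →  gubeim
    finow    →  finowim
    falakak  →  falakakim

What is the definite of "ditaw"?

Every pair shown (sukiw → sukiwim, gube → gubeim, finow → finowim, …) follows the same rule: add -im.
So ditaw → ditawim.

ditawim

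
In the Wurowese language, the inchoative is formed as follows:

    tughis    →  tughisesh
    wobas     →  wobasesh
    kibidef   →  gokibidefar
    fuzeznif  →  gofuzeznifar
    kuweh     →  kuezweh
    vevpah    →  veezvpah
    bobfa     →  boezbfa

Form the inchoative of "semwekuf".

"semwekuf" ends in -f. The stems ending in -f (kibidef → gokibidefar, fuzeznif → gofuzeznifar) add go- … -ar around the stem.
So semwekuf → gosemwekufar.

gosemwekufar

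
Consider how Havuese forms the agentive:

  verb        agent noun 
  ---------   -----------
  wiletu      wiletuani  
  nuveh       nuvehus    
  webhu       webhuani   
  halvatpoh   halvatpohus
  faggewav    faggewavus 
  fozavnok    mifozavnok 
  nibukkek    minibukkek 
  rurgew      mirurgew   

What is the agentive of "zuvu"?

"zuvu" ends in -u. The stems ending in -u (wiletu → wiletuani, webhu → webhuani) add -ani.
So zuvu → zuvuani.

zuvuani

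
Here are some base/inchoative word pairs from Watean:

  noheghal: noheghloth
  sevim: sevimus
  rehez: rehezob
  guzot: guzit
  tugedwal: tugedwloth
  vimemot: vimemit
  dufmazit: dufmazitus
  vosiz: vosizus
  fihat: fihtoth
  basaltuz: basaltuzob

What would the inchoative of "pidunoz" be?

"pidunoz" has last vowel 'o'. The stems whose last vowel is 'o' (guzot → guzit, vimemot → vimemit) change the last vowel to 'i'.
The other patterns: stems whose last vowel is 'i' add -us; stems whose last vowel is 'a' delete the last vowel and add -oth; stems whose last vowel is 'e' or 'u' add -ob.
So pidunoz → piduniz.

piduniz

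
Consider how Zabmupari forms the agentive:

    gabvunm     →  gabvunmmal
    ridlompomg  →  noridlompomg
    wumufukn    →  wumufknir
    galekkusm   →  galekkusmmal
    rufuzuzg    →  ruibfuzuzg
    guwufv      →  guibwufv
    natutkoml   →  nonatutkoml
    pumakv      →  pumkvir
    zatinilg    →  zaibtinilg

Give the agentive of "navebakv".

pumakv and guwufv both end in -v yet inflect differently (pumkvir, guibwufv), so the final letter is not what conditions the rule; the second-to-last letter is.
"navebakv" has second-to-last letter 'k'. The stems whose second-to-last letter is 'k' (wumufukn → wumufknir, pumakv → pumkvir) delete the last vowel and add -ir.
So navebakv → navebkvir.

navebkvir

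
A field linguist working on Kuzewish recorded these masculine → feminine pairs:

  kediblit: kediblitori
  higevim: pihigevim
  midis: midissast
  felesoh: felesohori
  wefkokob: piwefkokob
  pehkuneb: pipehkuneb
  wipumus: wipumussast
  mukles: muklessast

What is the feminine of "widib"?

piwidib

midis and higevim both have last vowel 'i' yet inflect differently (midissast, pihigevim), so the last vowel is not what conditions the rule; the final letter is.
"widib" ends in -b. The stems ending in -b (pehkuneb → pipehkuneb, wefkokob → piwefkokob) add the prefix pi-.
So widib → piwidib.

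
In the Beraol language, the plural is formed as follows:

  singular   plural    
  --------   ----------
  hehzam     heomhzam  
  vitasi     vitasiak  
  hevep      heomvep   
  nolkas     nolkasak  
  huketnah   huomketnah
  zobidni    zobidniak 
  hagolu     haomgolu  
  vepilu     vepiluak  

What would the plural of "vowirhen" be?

vowirhenak

hagolu and vepilu both end in -u yet inflect differently (haomgolu, vepiluak), so the final letter is not what conditions the rule; the first letter is.
"vowirhen" begins with v-. The stems beginning with v- (vitasi → vitasiak, vepilu → vepiluak) add -ak.
The other pattern: stems beginning with h- insert -om- after the first vowel.
So vowirhen → vowirhenak.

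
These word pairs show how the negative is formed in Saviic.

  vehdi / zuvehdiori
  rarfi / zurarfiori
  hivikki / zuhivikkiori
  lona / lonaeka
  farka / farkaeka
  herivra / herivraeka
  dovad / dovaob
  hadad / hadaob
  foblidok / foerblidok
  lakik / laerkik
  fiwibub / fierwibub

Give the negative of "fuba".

lona and dovad both have last vowel 'a' yet inflect differently (lonaeka, dovaob), so the last vowel is not what conditions the rule; the final letter is.
"fuba" ends in -a. The stems ending in -a (lona → lonaeka, farka → farkaeka, herivra → herivraeka) add -eka.
The other patterns: stems ending in -i add zu- … -ori around the stem; stems ending in -d drop the final letter and add -ob; stems ending in -b or -k insert -er- after the first vowel.
So fuba → fubaeka.

fubaeka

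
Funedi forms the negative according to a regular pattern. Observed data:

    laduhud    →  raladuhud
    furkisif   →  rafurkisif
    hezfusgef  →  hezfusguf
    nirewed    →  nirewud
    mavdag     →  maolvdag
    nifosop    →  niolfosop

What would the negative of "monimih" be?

furkisif and hezfusgef both end in -f yet inflect differently (rafurkisif, hezfusguf), so the final letter is not what conditions the rule; the last vowel is.
"monimih" has last vowel 'i'. The one such stem in the data (furkisif → rafurkisif) adds the prefix ra-, so the same rule applies.
So monimih → ramonimih.

ramonimih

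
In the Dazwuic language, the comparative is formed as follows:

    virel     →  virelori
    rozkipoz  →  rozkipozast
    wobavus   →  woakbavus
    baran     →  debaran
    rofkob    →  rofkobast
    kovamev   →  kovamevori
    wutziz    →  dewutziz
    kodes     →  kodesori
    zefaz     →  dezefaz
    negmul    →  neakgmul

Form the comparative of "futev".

kodes and wobavus both end in -s yet inflect differently (kodesori, woakbavus), so the final letter is not what conditions the rule; the last vowel is.
"futev" has last vowel 'e'. The stems whose last vowel is 'e' (virel → virelori, kodes → kodesori, kovamev → kovamevori) add -ori.
The other patterns: stems whose last vowel is 'a' or 'i' add the prefix de-; stems whose last vowel is 'u' insert -ak- after the first vowel; stems whose last vowel is 'o' add -ast.
So futev → futevori.

futevori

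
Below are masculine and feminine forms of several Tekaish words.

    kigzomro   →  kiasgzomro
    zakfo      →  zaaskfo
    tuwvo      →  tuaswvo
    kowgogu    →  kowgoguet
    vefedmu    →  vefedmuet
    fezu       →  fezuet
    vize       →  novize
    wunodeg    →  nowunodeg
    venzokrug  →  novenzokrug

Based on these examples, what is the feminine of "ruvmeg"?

noruvmeg

kowgogu and venzokrug both have last vowel 'u' yet inflect differently (kowgoguet, novenzokrug), so the last vowel is not what conditions the rule; the final letter is.
"ruvmeg" ends in -g. The stems ending in -g (wunodeg → nowunodeg, venzokrug → novenzokrug) add the prefix no-.
So ruvmeg → noruvmeg.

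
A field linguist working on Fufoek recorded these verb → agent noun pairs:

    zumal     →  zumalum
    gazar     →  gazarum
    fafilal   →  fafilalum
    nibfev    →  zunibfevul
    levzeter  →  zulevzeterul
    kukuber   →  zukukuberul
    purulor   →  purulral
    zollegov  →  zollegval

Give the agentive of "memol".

memlal

gazar and levzeter both end in -r yet inflect differently (gazarum, zulevzeterul), so the final letter is not what conditions the rule; the last vowel is.
"memol" has last vowel 'o'. The stems whose last vowel is 'o' (purulor → purulral, zollegov → zollegval) delete the last vowel and add -al.
The other patterns: stems whose last vowel is 'a' add -um; stems whose last vowel is 'e' add zu- … -ul around the stem.
So memol → memlal.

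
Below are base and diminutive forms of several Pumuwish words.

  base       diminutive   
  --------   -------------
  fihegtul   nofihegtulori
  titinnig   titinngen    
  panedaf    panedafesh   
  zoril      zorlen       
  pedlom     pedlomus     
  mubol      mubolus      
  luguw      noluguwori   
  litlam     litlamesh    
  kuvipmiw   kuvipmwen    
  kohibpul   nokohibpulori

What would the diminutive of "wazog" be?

kuvipmiw and luguw both end in -w yet inflect differently (kuvipmwen, noluguwori), so the final letter is not what conditions the rule; the last vowel is.
"wazog" has last vowel 'o'. The stems whose last vowel is 'o' (mubol → mubolus, pedlom → pedlomus) add -us.
So wazog → wazogus.

wazogus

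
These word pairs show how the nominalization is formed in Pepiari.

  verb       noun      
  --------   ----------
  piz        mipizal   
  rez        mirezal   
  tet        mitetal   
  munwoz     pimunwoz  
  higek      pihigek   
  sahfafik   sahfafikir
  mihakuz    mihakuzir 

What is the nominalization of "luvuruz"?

"luvuruz" has 3 vowels. The stems with 3 vowels (sahfafik → sahfafikir, mihakuz → mihakuzir) add -ir.
The other patterns: stems with 1 vowel add mi- … -al around the stem; stems with 2 vowels add the prefix pi-.
So luvuruz → luvuruzir.

luvuruzir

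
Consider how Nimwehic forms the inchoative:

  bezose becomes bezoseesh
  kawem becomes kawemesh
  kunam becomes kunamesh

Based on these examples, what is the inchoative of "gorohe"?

goroheesh

Every pair shown (bezose → bezoseesh, kawem → kawemesh, kunam → kunamesh) follows the same rule: add -esh.
So gorohe → goroheesh.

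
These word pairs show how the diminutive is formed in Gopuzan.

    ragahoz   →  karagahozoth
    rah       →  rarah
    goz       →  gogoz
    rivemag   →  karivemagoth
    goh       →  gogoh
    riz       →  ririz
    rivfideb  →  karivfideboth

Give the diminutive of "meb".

memeb

"meb" has 1 vowel. The stems with 1 vowel (goh → gogoh, riz → ririz, goz → gogoz) repeat the first consonant+vowel as a prefix.
The other pattern: stems with 3 vowels add ka- … -oth around the stem.
So meb → memeb.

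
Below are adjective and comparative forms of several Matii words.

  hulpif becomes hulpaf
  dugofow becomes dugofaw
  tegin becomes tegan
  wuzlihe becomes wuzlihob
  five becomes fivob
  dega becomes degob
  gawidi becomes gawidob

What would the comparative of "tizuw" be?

hulpif and gawidi both have last vowel 'i' yet inflect differently (hulpaf, gawidob), so the last vowel is not what conditions the rule; whether the stem ends in a vowel or a consonant is.
"tizuw" ends in a consonant. The stems ending in a consonant (hulpif → hulpaf, dugofow → dugofaw, tegin → tegan) change the last vowel to 'a'.
The other pattern: stems ending in a vowel drop the final letter and add -ob.
So tizuw → tizaw.

tizaw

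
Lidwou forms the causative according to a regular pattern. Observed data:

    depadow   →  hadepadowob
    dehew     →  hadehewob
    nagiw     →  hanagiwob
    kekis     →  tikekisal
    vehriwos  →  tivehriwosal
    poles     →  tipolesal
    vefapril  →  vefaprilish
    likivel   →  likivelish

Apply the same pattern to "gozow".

hagozowob

nagiw and kekis both have last vowel 'i' yet inflect differently (hanagiwob, tikekisal), so the last vowel is not what conditions the rule; the final letter is.
"gozow" ends in -w. The stems ending in -w (depadow → hadepadowob, dehew → hadehewob, nagiw → hanagiwob) add ha- … -ob around the stem.
So gozow → hagozowob.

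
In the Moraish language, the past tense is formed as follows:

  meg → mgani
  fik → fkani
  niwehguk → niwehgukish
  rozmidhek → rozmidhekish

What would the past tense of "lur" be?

lrani

"lur" has 1 vowel. The stems with 1 vowel (fik → fkani, meg → mgani) delete the last vowel and add -ani.
So lur → lrani.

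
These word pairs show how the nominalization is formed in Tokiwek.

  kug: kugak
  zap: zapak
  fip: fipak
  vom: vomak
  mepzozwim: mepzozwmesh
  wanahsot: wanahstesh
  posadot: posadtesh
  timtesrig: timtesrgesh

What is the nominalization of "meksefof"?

vom and mepzozwim both end in -m yet inflect differently (vomak, mepzozwmesh), so the final letter is not what conditions the rule; the number of vowels is.
"meksefof" has 3 vowels. The stems with 3 vowels (mepzozwim → mepzozwmesh, wanahsot → wanahstesh, posadot → posadtesh) delete the last vowel and add -esh.
The other pattern: stems with 1 vowel add -ak.
So meksefof → mekseffesh.

mekseffesh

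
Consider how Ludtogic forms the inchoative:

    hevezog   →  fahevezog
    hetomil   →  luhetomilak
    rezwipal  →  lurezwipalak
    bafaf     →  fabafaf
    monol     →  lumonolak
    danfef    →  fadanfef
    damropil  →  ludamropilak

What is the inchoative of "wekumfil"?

luwekumfilak

"wekumfil" ends in -l. The stems ending in -l (monol → lumonolak, rezwipal → lurezwipalak, damropil → ludamropilak) add lu- … -ak around the stem.
The other pattern: stems ending in -f or -g add the prefix fa-.
So wekumfil → luwekumfilak.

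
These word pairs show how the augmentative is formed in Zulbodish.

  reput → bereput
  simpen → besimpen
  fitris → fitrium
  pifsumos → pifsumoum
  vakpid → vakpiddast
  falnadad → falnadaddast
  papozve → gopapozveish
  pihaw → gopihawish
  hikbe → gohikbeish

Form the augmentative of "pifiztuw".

fitris and vakpid both have last vowel 'i' yet inflect differently (fitrium, vakpiddast), so the last vowel is not what conditions the rule; the final letter is.
"pifiztuw" ends in -w. The one such stem in the data (pihaw → gopihawish) adds go- … -ish around the stem, so the same rule applies.
So pifiztuw → gopifiztuwish.

gopifiztuwish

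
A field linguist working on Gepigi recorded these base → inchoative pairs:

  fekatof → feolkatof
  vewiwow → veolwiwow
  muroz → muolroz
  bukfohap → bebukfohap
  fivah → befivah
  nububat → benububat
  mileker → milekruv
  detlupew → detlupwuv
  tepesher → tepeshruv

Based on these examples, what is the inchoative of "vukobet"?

vukobtuv

vewiwow and detlupew both end in -w yet inflect differently (veolwiwow, detlupwuv), so the final letter is not what conditions the rule; the last vowel is.
"vukobet" has last vowel 'e'. The stems whose last vowel is 'e' (mileker → milekruv, detlupew → detlupwuv, tepesher → tepeshruv) delete the last vowel and add -uv.
The other patterns: stems whose last vowel is 'o' insert -ol- after the first vowel; stems whose last vowel is 'a' add the prefix be-.
So vukobet → vukobtuv.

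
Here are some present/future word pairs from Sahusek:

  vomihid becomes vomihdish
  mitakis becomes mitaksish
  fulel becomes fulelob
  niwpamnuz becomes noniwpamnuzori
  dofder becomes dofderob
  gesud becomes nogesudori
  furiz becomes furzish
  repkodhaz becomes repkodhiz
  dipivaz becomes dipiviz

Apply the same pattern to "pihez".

furiz and niwpamnuz both end in -z yet inflect differently (furzish, noniwpamnuzori), so the final letter is not what conditions the rule; the last vowel is.
"pihez" has last vowel 'e'. The stems whose last vowel is 'e' (fulel → fulelob, dofder → dofderob) add -ob.
So pihez → pihezob.

pihezob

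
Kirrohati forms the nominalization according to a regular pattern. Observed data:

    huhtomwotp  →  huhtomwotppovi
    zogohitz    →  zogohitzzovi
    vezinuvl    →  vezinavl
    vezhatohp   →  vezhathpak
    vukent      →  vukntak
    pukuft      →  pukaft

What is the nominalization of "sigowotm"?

huhtomwotp and vezhatohp both end in -p yet inflect differently (huhtomwotppovi, vezhathpak), so the final letter is not what conditions the rule; the second-to-last letter is.
"sigowotm" has second-to-last letter 't'. The stems whose second-to-last letter is 't' (zogohitz → zogohitzzovi, huhtomwotp → huhtomwotppovi) double the final consonant and add -ovi.
The other patterns: stems whose second-to-last letter is 'f' or 'v' change the last vowel to 'a'; stems whose second-to-last letter is 'h' or 'n' delete the last vowel and add -ak.
So sigowotm → sigowotmmovi.

sigowotmmovi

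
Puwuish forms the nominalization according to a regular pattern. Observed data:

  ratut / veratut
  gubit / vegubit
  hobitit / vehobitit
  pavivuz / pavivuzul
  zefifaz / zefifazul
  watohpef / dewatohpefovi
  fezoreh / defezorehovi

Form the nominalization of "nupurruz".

ratut and pavivuz both have last vowel 'u' yet inflect differently (veratut, pavivuzul), so the last vowel is not what conditions the rule; the final letter is.
"nupurruz" ends in -z. The stems ending in -z (pavivuz → pavivuzul, zefifaz → zefifazul) add -ul.
The other patterns: stems ending in -t add the prefix ve-; stems ending in -f or -h add de- … -ovi around the stem.
So nupurruz → nupurruzul.

nupurruzul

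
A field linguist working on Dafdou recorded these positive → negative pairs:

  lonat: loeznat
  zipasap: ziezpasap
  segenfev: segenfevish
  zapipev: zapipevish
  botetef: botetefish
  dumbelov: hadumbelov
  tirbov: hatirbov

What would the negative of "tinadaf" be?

zapipev and tirbov both end in -v yet inflect differently (zapipevish, hatirbov), so the final letter is not what conditions the rule; the last vowel is.
"tinadaf" has last vowel 'a'. The stems whose last vowel is 'a' (zipasap → ziezpasap, lonat → loeznat) insert -ez- after the first vowel.
So tinadaf → tieznadaf.

tieznadaf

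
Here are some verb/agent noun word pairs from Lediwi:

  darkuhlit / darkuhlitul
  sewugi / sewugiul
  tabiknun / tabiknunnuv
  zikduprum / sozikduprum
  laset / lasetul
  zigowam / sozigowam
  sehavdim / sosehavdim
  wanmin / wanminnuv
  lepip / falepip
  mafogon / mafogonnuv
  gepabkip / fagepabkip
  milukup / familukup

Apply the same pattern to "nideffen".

nideffennuv

lepip and sewugi both have last vowel 'i' yet inflect differently (falepip, sewugiul), so the last vowel is not what conditions the rule; the final letter is.
"nideffen" ends in -n. The stems ending in -n (tabiknun → tabiknunnuv, wanmin → wanminnuv, mafogon → mafogonnuv) double the final consonant and add -uv.
So nideffen → nideffennuv.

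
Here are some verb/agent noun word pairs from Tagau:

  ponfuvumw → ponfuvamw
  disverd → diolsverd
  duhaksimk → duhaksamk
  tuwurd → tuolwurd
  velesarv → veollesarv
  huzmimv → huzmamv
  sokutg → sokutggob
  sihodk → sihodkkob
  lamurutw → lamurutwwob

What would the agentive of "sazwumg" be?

huzmimv and velesarv both end in -v yet inflect differently (huzmamv, veollesarv), so the final letter is not what conditions the rule; the second-to-last letter is.
"sazwumg" has second-to-last letter 'm'. The stems whose second-to-last letter is 'm' (duhaksimk → duhaksamk, ponfuvumw → ponfuvamw, huzmimv → huzmamv) change the last vowel to 'a'.
The other patterns: stems whose second-to-last letter is 'r' insert -ol- after the first vowel; stems whose second-to-last letter is 'd' or 't' double the final consonant and add -ob.
So sazwumg → sazwamg.

sazwamg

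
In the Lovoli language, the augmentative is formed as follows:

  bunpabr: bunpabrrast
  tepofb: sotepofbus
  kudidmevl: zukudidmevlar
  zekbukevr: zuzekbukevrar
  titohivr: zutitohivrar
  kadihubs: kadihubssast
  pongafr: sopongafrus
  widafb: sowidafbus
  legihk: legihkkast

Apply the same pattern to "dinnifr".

sodinnifrus

titohivr and pongafr both end in -r yet inflect differently (zutitohivrar, sopongafrus), so the final letter is not what conditions the rule; the second-to-last letter is.
"dinnifr" has second-to-last letter 'f'. The stems whose second-to-last letter is 'f' (pongafr → sopongafrus, widafb → sowidafbus, tepofb → sotepofbus) add so- … -us around the stem.
So dinnifr → sodinnifrus.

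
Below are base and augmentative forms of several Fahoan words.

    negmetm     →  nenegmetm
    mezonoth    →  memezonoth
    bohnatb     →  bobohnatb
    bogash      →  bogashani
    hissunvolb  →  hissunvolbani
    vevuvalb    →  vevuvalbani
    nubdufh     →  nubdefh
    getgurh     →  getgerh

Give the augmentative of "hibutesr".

hibutesrani

mezonoth and bogash both end in -h yet inflect differently (memezonoth, bogashani), so the final letter is not what conditions the rule; the second-to-last letter is.
"hibutesr" has second-to-last letter 's'. The one such stem in the data (bogash → bogashani) adds -ani, so the same rule applies.
The other patterns: stems whose second-to-last letter is 't' repeat the first consonant+vowel as a prefix; stems whose second-to-last letter is 'f' or 'r' change the last vowel to 'e'.
So hibutesr → hibutesrani.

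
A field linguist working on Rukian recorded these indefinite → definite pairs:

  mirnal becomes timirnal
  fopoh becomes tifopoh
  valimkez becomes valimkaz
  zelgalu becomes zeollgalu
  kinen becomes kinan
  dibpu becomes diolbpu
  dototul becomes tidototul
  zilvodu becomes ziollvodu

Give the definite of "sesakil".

tisesakil

zelgalu and dototul both have last vowel 'u' yet inflect differently (zeollgalu, tidototul), so the last vowel is not what conditions the rule; the final letter is.
"sesakil" ends in -l. The stems ending in -l (mirnal → timirnal, dototul → tidototul) add the prefix ti-.
The other patterns: stems ending in -u insert -ol- after the first vowel; stems ending in -n or -z change the last vowel to 'a'.
So sesakil → tisesakil.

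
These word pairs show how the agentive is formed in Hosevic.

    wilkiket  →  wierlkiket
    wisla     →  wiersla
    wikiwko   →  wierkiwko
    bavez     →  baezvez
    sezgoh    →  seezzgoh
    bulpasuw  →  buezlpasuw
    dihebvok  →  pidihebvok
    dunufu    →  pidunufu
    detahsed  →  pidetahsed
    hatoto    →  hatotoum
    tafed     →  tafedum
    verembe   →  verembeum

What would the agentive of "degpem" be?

wikiwko and hatoto both end in -o yet inflect differently (wierkiwko, hatotoum), so the final letter is not what conditions the rule; the first letter is.
"degpem" begins with d-. The stems beginning with d- (dihebvok → pidihebvok, dunufu → pidunufu, detahsed → pidetahsed) add the prefix pi-.
The other patterns: stems beginning with w- insert -er- after the first vowel; stems beginning with b- or s- insert -ez- after the first vowel; stems beginning with h-, t- or v- add -um.
So degpem → pidegpem.

pidegpem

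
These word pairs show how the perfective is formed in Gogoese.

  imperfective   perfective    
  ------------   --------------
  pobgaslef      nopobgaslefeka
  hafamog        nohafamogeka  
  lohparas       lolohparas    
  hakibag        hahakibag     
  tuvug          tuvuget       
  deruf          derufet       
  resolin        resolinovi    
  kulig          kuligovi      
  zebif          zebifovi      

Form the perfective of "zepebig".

"zepebig" has last vowel 'i'. The stems whose last vowel is 'i' (resolin → resolinovi, kulig → kuligovi, zebif → zebifovi) add -ovi.
So zepebig → zepebigovi.

zepebigovi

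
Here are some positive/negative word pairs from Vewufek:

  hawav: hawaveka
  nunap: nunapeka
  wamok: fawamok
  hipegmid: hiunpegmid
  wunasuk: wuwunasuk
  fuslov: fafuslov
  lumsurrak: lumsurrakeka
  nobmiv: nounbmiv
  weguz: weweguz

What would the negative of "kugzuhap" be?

kugzuhapeka

nobmiv and hawav both end in -v yet inflect differently (nounbmiv, hawaveka), so the final letter is not what conditions the rule; the last vowel is.
"kugzuhap" has last vowel 'a'. The stems whose last vowel is 'a' (hawav → hawaveka, nunap → nunapeka, lumsurrak → lumsurrakeka) add -eka.
The other patterns: stems whose last vowel is 'i' insert -un- after the first vowel; stems whose last vowel is 'u' repeat the first consonant+vowel as a prefix; stems whose last vowel is 'o' add the prefix fa-.
So kugzuhap → kugzuhapeka.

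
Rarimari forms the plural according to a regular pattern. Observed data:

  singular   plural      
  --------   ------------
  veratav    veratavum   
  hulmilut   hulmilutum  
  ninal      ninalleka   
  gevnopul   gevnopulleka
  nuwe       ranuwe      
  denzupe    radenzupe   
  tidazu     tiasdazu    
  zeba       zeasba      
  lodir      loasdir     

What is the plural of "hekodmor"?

veratav and ninal both have last vowel 'a' yet inflect differently (veratavum, ninalleka), so the last vowel is not what conditions the rule; the final letter is.
"hekodmor" ends in -r. The one such stem in the data (lodir → loasdir) inserts -as- after the first vowel (as do tidazu, zeba), so the same rule applies.
So hekodmor → heaskodmor.

heaskodmor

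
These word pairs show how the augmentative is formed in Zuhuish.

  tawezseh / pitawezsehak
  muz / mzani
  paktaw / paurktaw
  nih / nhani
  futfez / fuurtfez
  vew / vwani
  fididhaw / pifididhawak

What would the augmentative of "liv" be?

"liv" has 1 vowel. The stems with 1 vowel (nih → nhani, vew → vwani, muz → mzani) delete the last vowel and add -ani.
The other patterns: stems with 2 vowels insert -ur- after the first vowel; stems with 3 vowels add pi- … -ak around the stem.
So liv → lvani.

lvani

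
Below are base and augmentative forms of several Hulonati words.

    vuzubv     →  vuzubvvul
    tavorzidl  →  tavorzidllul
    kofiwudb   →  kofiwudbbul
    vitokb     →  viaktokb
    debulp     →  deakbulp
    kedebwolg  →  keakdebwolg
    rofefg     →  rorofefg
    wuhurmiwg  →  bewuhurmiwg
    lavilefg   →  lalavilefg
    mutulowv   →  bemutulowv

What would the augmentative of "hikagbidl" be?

hikagbidllul

kedebwolg and lavilefg both end in -g yet inflect differently (keakdebwolg, lalavilefg), so the final letter is not what conditions the rule; the second-to-last letter is.
"hikagbidl" has second-to-last letter 'd'. The stems whose second-to-last letter is 'd' (tavorzidl → tavorzidllul, kofiwudb → kofiwudbbul) double the final consonant and add -ul.
So hikagbidl → hikagbidllul.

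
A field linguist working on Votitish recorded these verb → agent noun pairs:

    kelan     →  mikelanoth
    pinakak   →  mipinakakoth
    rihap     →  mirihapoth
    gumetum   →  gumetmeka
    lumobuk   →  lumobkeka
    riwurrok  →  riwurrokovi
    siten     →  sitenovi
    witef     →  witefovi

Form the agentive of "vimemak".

pinakak and lumobuk both end in -k yet inflect differently (mipinakakoth, lumobkeka), so the final letter is not what conditions the rule; the last vowel is.
"vimemak" has last vowel 'a'. The stems whose last vowel is 'a' (kelan → mikelanoth, pinakak → mipinakakoth, rihap → mirihapoth) add mi- … -oth around the stem.
So vimemak → mivimemakoth.

mivimemakoth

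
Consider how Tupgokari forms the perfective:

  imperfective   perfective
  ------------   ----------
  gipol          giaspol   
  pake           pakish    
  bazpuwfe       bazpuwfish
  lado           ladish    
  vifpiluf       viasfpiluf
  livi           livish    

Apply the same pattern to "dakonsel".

"dakonsel" ends in a consonant. The stems ending in a consonant (gipol → giaspol, vifpiluf → viasfpiluf) insert -as- after the first vowel.
So dakonsel → daaskonsel.

daaskonsel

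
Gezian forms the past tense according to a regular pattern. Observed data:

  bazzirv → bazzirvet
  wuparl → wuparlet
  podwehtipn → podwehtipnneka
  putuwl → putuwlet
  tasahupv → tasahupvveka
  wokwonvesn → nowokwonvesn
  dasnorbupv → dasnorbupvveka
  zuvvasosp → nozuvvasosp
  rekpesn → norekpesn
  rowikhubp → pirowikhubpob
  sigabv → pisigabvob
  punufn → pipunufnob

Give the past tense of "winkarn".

winkarnet

rekpesn and podwehtipn both end in -n yet inflect differently (norekpesn, podwehtipnneka), so the final letter is not what conditions the rule; the second-to-last letter is.
"winkarn" has second-to-last letter 'r'. The stems whose second-to-last letter is 'r' (wuparl → wuparlet, bazzirv → bazzirvet) add -et.
The other patterns: stems whose second-to-last letter is 's' add the prefix no-; stems whose second-to-last letter is 'p' double the final consonant and add -eka; stems whose second-to-last letter is 'b' or 'f' add pi- … -ob around the stem.
So winkarn → winkarnet.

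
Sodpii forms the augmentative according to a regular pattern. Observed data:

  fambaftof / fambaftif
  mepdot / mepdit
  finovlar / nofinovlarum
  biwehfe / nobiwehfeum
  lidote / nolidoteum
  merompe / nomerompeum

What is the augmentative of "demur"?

"demur" ends in -r. The one such stem in the data (finovlar → nofinovlarum) adds no- … -um around the stem, so the same rule applies.
So demur → nodemurum.

nodemurum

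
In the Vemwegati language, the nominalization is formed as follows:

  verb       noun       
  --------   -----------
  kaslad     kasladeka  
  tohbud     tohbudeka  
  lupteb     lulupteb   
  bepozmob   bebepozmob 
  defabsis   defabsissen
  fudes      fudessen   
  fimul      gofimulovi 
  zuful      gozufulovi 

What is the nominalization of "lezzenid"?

lezzenideka

"lezzenid" ends in -d. The stems ending in -d (kaslad → kasladeka, tohbud → tohbudeka) add -eka.
The other patterns: stems ending in -b repeat the first consonant+vowel as a prefix; stems ending in -s double the final consonant and add -en; stems ending in -l add go- … -ovi around the stem.
So lezzenid → lezzenideka.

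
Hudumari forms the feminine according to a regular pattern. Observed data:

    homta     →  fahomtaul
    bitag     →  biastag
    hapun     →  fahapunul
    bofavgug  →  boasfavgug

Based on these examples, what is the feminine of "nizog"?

niaszog

bitag and homta both have last vowel 'a' yet inflect differently (biastag, fahomtaul), so the last vowel is not what conditions the rule; the final letter is.
"nizog" ends in -g. The stems ending in -g (bofavgug → boasfavgug, bitag → biastag) insert -as- after the first vowel.
The other pattern: stems ending in -a or -n add fa- … -ul around the stem.
So nizog → niaszog.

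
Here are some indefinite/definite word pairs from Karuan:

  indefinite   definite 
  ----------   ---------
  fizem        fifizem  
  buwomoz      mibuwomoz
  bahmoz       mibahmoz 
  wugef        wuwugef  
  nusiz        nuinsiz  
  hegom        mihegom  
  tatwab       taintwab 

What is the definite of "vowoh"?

"vowoh" has last vowel 'o'. The stems whose last vowel is 'o' (bahmoz → mibahmoz, hegom → mihegom, buwomoz → mibuwomoz) add the prefix mi-.
The other patterns: stems whose last vowel is 'e' repeat the first consonant+vowel as a prefix; stems whose last vowel is 'a' or 'i' insert -in- after the first vowel.
So vowoh → mivowoh.

mivowoh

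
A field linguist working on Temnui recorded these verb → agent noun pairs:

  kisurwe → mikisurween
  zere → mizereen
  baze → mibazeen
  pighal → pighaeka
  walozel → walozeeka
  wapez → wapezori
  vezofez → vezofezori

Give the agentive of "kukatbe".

"kukatbe" ends in -e. The stems ending in -e (kisurwe → mikisurween, zere → mizereen, baze → mibazeen) add mi- … -en around the stem.
So kukatbe → mikukatbeen.

mikukatbeen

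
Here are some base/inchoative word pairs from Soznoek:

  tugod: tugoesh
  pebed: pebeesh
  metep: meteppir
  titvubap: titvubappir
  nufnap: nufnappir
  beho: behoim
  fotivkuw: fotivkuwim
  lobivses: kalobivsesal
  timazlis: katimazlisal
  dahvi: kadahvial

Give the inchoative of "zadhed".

zadheesh

"zadhed" ends in -d. The stems ending in -d (tugod → tugoesh, pebed → pebeesh) drop the final letter and add -esh.
The other patterns: stems ending in -p double the final consonant and add -ir; stems ending in -o or -w add -im; stems ending in -i or -s add ka- … -al around the stem.
So zadhed → zadheesh.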